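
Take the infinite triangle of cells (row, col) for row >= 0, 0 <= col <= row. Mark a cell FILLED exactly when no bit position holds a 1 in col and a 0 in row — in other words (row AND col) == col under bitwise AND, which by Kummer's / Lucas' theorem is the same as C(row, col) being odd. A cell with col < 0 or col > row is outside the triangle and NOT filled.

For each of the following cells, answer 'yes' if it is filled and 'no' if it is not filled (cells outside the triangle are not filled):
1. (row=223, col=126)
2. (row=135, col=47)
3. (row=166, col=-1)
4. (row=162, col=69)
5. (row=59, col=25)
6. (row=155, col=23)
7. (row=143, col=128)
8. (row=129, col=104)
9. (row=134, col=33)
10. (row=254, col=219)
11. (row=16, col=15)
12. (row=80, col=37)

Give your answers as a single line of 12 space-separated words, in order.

(223,126): row=0b11011111, col=0b1111110, row AND col = 0b1011110 = 94; 94 != 126 -> empty
(135,47): row=0b10000111, col=0b101111, row AND col = 0b111 = 7; 7 != 47 -> empty
(166,-1): col outside [0, 166] -> not filled
(162,69): row=0b10100010, col=0b1000101, row AND col = 0b0 = 0; 0 != 69 -> empty
(59,25): row=0b111011, col=0b11001, row AND col = 0b11001 = 25; 25 == 25 -> filled
(155,23): row=0b10011011, col=0b10111, row AND col = 0b10011 = 19; 19 != 23 -> empty
(143,128): row=0b10001111, col=0b10000000, row AND col = 0b10000000 = 128; 128 == 128 -> filled
(129,104): row=0b10000001, col=0b1101000, row AND col = 0b0 = 0; 0 != 104 -> empty
(134,33): row=0b10000110, col=0b100001, row AND col = 0b0 = 0; 0 != 33 -> empty
(254,219): row=0b11111110, col=0b11011011, row AND col = 0b11011010 = 218; 218 != 219 -> empty
(16,15): row=0b10000, col=0b1111, row AND col = 0b0 = 0; 0 != 15 -> empty
(80,37): row=0b1010000, col=0b100101, row AND col = 0b0 = 0; 0 != 37 -> empty

Answer: no no no no yes no yes no no no no no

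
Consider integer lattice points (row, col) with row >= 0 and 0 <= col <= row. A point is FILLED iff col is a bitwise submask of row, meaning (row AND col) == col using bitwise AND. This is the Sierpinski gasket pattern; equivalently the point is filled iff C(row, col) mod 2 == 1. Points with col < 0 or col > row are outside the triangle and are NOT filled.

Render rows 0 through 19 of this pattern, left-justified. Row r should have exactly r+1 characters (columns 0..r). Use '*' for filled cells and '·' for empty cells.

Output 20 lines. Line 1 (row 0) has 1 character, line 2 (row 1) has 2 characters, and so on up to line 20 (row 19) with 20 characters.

r0=0: *
r1=1: **
r2=10: *·*
r3=11: ****
r4=100: *···*
r5=101: **··**
r6=110: *·*·*·*
r7=111: ********
r8=1000: *·······*
r9=1001: **······**
r10=1010: *·*·····*·*
r11=1011: ****····****
r12=1100: *···*···*···*
r13=1101: **··**··**··**
r14=1110: *·*·*·*·*·*·*·*
r15=1111: ****************
r16=10000: *···············*
r17=10001: **··············**
r18=10010: *·*·············*·*
r19=10011: ****············****

Answer: *
**
*·*
****
*···*
**··**
*·*·*·*
********
*·······*
**······**
*·*·····*·*
****····****
*···*···*···*
**··**··**··**
*·*·*·*·*·*·*·*
****************
*···············*
**··············**
*·*·············*·*
****············****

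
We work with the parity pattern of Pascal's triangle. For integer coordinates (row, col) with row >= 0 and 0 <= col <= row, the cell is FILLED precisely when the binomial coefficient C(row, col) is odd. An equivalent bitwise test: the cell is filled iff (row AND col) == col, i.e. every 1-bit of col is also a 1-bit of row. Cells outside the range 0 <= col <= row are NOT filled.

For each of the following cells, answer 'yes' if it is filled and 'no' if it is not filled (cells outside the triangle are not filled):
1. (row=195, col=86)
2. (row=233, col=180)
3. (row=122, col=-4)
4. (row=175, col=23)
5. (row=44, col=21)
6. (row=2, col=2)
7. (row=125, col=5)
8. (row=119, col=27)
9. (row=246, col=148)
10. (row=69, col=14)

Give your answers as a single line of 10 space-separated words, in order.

Answer: no no no no no yes yes no yes no

Derivation:
(195,86): row=0b11000011, col=0b1010110, row AND col = 0b1000010 = 66; 66 != 86 -> empty
(233,180): row=0b11101001, col=0b10110100, row AND col = 0b10100000 = 160; 160 != 180 -> empty
(122,-4): col outside [0, 122] -> not filled
(175,23): row=0b10101111, col=0b10111, row AND col = 0b111 = 7; 7 != 23 -> empty
(44,21): row=0b101100, col=0b10101, row AND col = 0b100 = 4; 4 != 21 -> empty
(2,2): row=0b10, col=0b10, row AND col = 0b10 = 2; 2 == 2 -> filled
(125,5): row=0b1111101, col=0b101, row AND col = 0b101 = 5; 5 == 5 -> filled
(119,27): row=0b1110111, col=0b11011, row AND col = 0b10011 = 19; 19 != 27 -> empty
(246,148): row=0b11110110, col=0b10010100, row AND col = 0b10010100 = 148; 148 == 148 -> filled
(69,14): row=0b1000101, col=0b1110, row AND col = 0b100 = 4; 4 != 14 -> empty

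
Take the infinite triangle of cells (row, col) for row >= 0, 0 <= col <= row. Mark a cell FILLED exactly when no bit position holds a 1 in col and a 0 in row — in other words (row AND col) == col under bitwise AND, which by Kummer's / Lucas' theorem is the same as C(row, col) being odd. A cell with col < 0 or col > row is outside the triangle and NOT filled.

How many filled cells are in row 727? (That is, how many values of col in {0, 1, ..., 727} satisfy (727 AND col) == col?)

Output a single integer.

727 in binary = 1011010111
popcount(727) = number of 1-bits in 1011010111 = 7
A col c satisfies (727 AND c) == c iff every set bit of c is also set in 727; each of the 7 set bits of 727 can independently be on or off in c.
count = 2^7 = 128

Answer: 128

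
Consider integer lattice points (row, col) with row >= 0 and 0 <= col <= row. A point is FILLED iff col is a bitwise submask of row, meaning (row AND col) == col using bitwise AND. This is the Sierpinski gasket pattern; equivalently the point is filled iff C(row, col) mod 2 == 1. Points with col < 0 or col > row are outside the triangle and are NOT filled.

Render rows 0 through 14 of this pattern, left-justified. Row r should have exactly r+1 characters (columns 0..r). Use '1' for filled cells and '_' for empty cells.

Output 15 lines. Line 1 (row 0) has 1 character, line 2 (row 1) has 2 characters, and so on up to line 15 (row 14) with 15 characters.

Answer: 1
11
1_1
1111
1___1
11__11
1_1_1_1
11111111
1_______1
11______11
1_1_____1_1
1111____1111
1___1___1___1
11__11__11__11
1_1_1_1_1_1_1_1

Derivation:
r0=0: 1
r1=1: 11
r2=10: 1_1
r3=11: 1111
r4=100: 1___1
r5=101: 11__11
r6=110: 1_1_1_1
r7=111: 11111111
r8=1000: 1_______1
r9=1001: 11______11
r10=1010: 1_1_____1_1
r11=1011: 1111____1111
r12=1100: 1___1___1___1
r13=1101: 11__11__11__11
r14=1110: 1_1_1_1_1_1_1_1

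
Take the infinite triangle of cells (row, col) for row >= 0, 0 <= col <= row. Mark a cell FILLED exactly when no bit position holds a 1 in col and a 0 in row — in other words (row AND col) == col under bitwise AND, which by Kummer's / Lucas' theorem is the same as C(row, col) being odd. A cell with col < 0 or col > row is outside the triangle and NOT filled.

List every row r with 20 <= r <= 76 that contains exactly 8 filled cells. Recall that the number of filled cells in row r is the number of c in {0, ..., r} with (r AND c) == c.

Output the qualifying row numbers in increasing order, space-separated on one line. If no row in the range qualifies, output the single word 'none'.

Row r has 2^popcount(r) filled cells, so we need popcount(r) = log2(8) = 3.
Scan r = 20..76 and keep those with exactly 3 one-bits:
r=20=10100 popcount=2 -> skip
r=21=10101 popcount=3 -> KEEP
r=22=10110 popcount=3 -> KEEP
r=23=10111 popcount=4 -> skip
r=24=11000 popcount=2 -> skip
r=25=11001 popcount=3 -> KEEP
r=26=11010 popcount=3 -> KEEP
r=27=11011 popcount=4 -> skip
r=28=11100 popcount=3 -> KEEP
r=29=11101 popcount=4 -> skip
r=30=11110 popcount=4 -> skip
r=31=11111 popcount=5 -> skip
r=32=100000 popcount=1 -> skip
r=33=100001 popcount=2 -> skip
r=34=100010 popcount=2 -> skip
r=35=100011 popcount=3 -> KEEP
r=36=100100 popcount=2 -> skip
r=37=100101 popcount=3 -> KEEP
r=38=100110 popcount=3 -> KEEP
r=39=100111 popcount=4 -> skip
r=40=101000 popcount=2 -> skip
r=41=101001 popcount=3 -> KEEP
r=42=101010 popcount=3 -> KEEP
r=43=101011 popcount=4 -> skip
r=44=101100 popcount=3 -> KEEP
r=45=101101 popcount=4 -> skip
r=46=101110 popcount=4 -> skip
r=47=101111 popcount=5 -> skip
r=48=110000 popcount=2 -> skip
r=49=110001 popcount=3 -> KEEP
r=50=110010 popcount=3 -> KEEP
r=51=110011 popcount=4 -> skip
r=52=110100 popcount=3 -> KEEP
r=53=110101 popcount=4 -> skip
r=54=110110 popcount=4 -> skip
r=55=110111 popcount=5 -> skip
r=56=111000 popcount=3 -> KEEP
r=57=111001 popcount=4 -> skip
r=58=111010 popcount=4 -> skip
r=59=111011 popcount=5 -> skip
r=60=111100 popcount=4 -> skip
r=61=111101 popcount=5 -> skip
r=62=111110 popcount=5 -> skip
r=63=111111 popcount=6 -> skip
r=64=1000000 popcount=1 -> skip
r=65=1000001 popcount=2 -> skip
r=66=1000010 popcount=2 -> skip
r=67=1000011 popcount=3 -> KEEP
r=68=1000100 popcount=2 -> skip
r=69=1000101 popcount=3 -> KEEP
r=70=1000110 popcount=3 -> KEEP
r=71=1000111 popcount=4 -> skip
r=72=1001000 popcount=2 -> skip
r=73=1001001 popcount=3 -> KEEP
r=74=1001010 popcount=3 -> KEEP
r=75=1001011 popcount=4 -> skip
r=76=1001100 popcount=3 -> KEEP
Kept rows: 21 22 25 26 28 35 37 38 41 42 44 49 50 52 56 67 69 70 73 74 76

Answer: 21 22 25 26 28 35 37 38 41 42 44 49 50 52 56 67 69 70 73 74 76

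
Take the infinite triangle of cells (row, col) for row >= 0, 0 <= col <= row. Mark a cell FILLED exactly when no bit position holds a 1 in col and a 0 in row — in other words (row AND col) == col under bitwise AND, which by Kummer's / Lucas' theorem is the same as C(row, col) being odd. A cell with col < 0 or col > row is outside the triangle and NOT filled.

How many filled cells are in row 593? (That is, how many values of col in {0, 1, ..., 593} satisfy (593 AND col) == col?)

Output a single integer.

593 in binary = 1001010001
popcount(593) = number of 1-bits in 1001010001 = 4
A col c satisfies (593 AND c) == c iff every set bit of c is also set in 593; each of the 4 set bits of 593 can independently be on or off in c.
count = 2^4 = 16

Answer: 16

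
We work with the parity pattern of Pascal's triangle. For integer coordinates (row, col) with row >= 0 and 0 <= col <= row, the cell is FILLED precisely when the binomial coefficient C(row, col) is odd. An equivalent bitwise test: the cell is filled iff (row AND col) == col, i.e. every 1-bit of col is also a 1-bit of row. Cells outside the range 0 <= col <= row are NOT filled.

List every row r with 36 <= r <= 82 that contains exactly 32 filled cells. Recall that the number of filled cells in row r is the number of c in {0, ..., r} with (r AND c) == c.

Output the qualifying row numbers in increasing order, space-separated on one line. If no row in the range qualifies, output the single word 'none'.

Answer: 47 55 59 61 62 79

Derivation:
Row r has 2^popcount(r) filled cells, so we need popcount(r) = log2(32) = 5.
Scan r = 36..82 and keep those with exactly 5 one-bits:
r=36=100100 popcount=2 -> skip
r=37=100101 popcount=3 -> skip
r=38=100110 popcount=3 -> skip
r=39=100111 popcount=4 -> skip
r=40=101000 popcount=2 -> skip
r=41=101001 popcount=3 -> skip
r=42=101010 popcount=3 -> skip
r=43=101011 popcount=4 -> skip
r=44=101100 popcount=3 -> skip
r=45=101101 popcount=4 -> skip
r=46=101110 popcount=4 -> skip
r=47=101111 popcount=5 -> KEEP
r=48=110000 popcount=2 -> skip
r=49=110001 popcount=3 -> skip
r=50=110010 popcount=3 -> skip
r=51=110011 popcount=4 -> skip
r=52=110100 popcount=3 -> skip
r=53=110101 popcount=4 -> skip
r=54=110110 popcount=4 -> skip
r=55=110111 popcount=5 -> KEEP
r=56=111000 popcount=3 -> skip
r=57=111001 popcount=4 -> skip
r=58=111010 popcount=4 -> skip
r=59=111011 popcount=5 -> KEEP
r=60=111100 popcount=4 -> skip
r=61=111101 popcount=5 -> KEEP
r=62=111110 popcount=5 -> KEEP
r=63=111111 popcount=6 -> skip
r=64=1000000 popcount=1 -> skip
r=65=1000001 popcount=2 -> skip
r=66=1000010 popcount=2 -> skip
r=67=1000011 popcount=3 -> skip
r=68=1000100 popcount=2 -> skip
r=69=1000101 popcount=3 -> skip
r=70=1000110 popcount=3 -> skip
r=71=1000111 popcount=4 -> skip
r=72=1001000 popcount=2 -> skip
r=73=1001001 popcount=3 -> skip
r=74=1001010 popcount=3 -> skip
r=75=1001011 popcount=4 -> skip
r=76=1001100 popcount=3 -> skip
r=77=1001101 popcount=4 -> skip
r=78=1001110 popcount=4 -> skip
r=79=1001111 popcount=5 -> KEEP
r=80=1010000 popcount=2 -> skip
r=81=1010001 popcount=3 -> skip
r=82=1010010 popcount=3 -> skip
Kept rows: 47 55 59 61 62 79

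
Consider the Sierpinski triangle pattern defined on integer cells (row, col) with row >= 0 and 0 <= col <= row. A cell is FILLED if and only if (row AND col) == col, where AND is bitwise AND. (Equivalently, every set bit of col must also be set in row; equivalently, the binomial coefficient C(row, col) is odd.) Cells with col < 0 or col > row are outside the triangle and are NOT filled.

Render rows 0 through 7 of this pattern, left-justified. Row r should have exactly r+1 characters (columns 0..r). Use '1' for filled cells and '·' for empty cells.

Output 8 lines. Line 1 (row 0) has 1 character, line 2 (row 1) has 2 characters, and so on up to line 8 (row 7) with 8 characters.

r0=0: 1
r1=1: 11
r2=10: 1·1
r3=11: 1111
r4=100: 1···1
r5=101: 11··11
r6=110: 1·1·1·1
r7=111: 11111111

Answer: 1
11
1·1
1111
1···1
11··11
1·1·1·1
11111111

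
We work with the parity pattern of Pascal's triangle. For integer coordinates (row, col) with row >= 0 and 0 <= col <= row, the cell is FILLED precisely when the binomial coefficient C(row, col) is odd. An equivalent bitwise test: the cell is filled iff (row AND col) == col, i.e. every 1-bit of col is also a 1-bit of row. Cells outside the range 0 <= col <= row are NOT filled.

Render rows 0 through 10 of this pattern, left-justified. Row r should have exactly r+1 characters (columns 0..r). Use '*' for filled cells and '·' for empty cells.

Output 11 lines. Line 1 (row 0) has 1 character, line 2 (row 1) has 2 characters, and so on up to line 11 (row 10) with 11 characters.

r0=0: *
r1=1: **
r2=10: *·*
r3=11: ****
r4=100: *···*
r5=101: **··**
r6=110: *·*·*·*
r7=111: ********
r8=1000: *·······*
r9=1001: **······**
r10=1010: *·*·····*·*

Answer: *
**
*·*
****
*···*
**··**
*·*·*·*
********
*·······*
**······**
*·*·····*·*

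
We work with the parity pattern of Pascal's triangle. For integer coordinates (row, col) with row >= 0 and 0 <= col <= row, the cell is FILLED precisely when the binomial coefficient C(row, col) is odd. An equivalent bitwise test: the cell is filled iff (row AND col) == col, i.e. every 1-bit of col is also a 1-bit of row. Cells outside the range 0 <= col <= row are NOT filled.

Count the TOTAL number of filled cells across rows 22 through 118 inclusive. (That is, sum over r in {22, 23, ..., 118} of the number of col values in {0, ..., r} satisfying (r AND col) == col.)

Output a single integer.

Answer: 1580

Derivation:
r22=10110 pc3: +8 =8
r23=10111 pc4: +16 =24
r24=11000 pc2: +4 =28
r25=11001 pc3: +8 =36
r26=11010 pc3: +8 =44
r27=11011 pc4: +16 =60
r28=11100 pc3: +8 =68
r29=11101 pc4: +16 =84
r30=11110 pc4: +16 =100
r31=11111 pc5: +32 =132
r32=100000 pc1: +2 =134
r33=100001 pc2: +4 =138
r34=100010 pc2: +4 =142
r35=100011 pc3: +8 =150
r36=100100 pc2: +4 =154
r37=100101 pc3: +8 =162
r38=100110 pc3: +8 =170
r39=100111 pc4: +16 =186
r40=101000 pc2: +4 =190
r41=101001 pc3: +8 =198
r42=101010 pc3: +8 =206
r43=101011 pc4: +16 =222
r44=101100 pc3: +8 =230
r45=101101 pc4: +16 =246
r46=101110 pc4: +16 =262
r47=101111 pc5: +32 =294
r48=110000 pc2: +4 =298
r49=110001 pc3: +8 =306
r50=110010 pc3: +8 =314
r51=110011 pc4: +16 =330
r52=110100 pc3: +8 =338
r53=110101 pc4: +16 =354
r54=110110 pc4: +16 =370
r55=110111 pc5: +32 =402
r56=111000 pc3: +8 =410
r57=111001 pc4: +16 =426
r58=111010 pc4: +16 =442
r59=111011 pc5: +32 =474
r60=111100 pc4: +16 =490
r61=111101 pc5: +32 =522
r62=111110 pc5: +32 =554
r63=111111 pc6: +64 =618
r64=1000000 pc1: +2 =620
r65=1000001 pc2: +4 =624
r66=1000010 pc2: +4 =628
r67=1000011 pc3: +8 =636
r68=1000100 pc2: +4 =640
r69=1000101 pc3: +8 =648
r70=1000110 pc3: +8 =656
r71=1000111 pc4: +16 =672
r72=1001000 pc2: +4 =676
r73=1001001 pc3: +8 =684
r74=1001010 pc3: +8 =692
r75=1001011 pc4: +16 =708
r76=1001100 pc3: +8 =716
r77=1001101 pc4: +16 =732
r78=1001110 pc4: +16 =748
r79=1001111 pc5: +32 =780
r80=1010000 pc2: +4 =784
r81=1010001 pc3: +8 =792
r82=1010010 pc3: +8 =800
r83=1010011 pc4: +16 =816
r84=1010100 pc3: +8 =824
r85=1010101 pc4: +16 =840
r86=1010110 pc4: +16 =856
r87=1010111 pc5: +32 =888
r88=1011000 pc3: +8 =896
r89=1011001 pc4: +16 =912
r90=1011010 pc4: +16 =928
r91=1011011 pc5: +32 =960
r92=1011100 pc4: +16 =976
r93=1011101 pc5: +32 =1008
r94=1011110 pc5: +32 =1040
r95=1011111 pc6: +64 =1104
r96=1100000 pc2: +4 =1108
r97=1100001 pc3: +8 =1116
r98=1100010 pc3: +8 =1124
r99=1100011 pc4: +16 =1140
r100=1100100 pc3: +8 =1148
r101=1100101 pc4: +16 =1164
r102=1100110 pc4: +16 =1180
r103=1100111 pc5: +32 =1212
r104=1101000 pc3: +8 =1220
r105=1101001 pc4: +16 =1236
r106=1101010 pc4: +16 =1252
r107=1101011 pc5: +32 =1284
r108=1101100 pc4: +16 =1300
r109=1101101 pc5: +32 =1332
r110=1101110 pc5: +32 =1364
r111=1101111 pc6: +64 =1428
r112=1110000 pc3: +8 =1436
r113=1110001 pc4: +16 =1452
r114=1110010 pc4: +16 =1468
r115=1110011 pc5: +32 =1500
r116=1110100 pc4: +16 =1516
r117=1110101 pc5: +32 =1548
r118=1110110 pc5: +32 =1580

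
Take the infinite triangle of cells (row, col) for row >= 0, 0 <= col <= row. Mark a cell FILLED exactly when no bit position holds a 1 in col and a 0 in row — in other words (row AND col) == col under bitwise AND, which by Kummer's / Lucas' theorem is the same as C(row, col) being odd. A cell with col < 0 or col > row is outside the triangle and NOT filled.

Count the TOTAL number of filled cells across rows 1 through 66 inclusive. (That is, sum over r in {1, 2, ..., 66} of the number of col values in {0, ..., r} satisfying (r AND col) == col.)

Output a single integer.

Answer: 738

Derivation:
r1=1 pc1: +2 =2
r2=10 pc1: +2 =4
r3=11 pc2: +4 =8
r4=100 pc1: +2 =10
r5=101 pc2: +4 =14
r6=110 pc2: +4 =18
r7=111 pc3: +8 =26
r8=1000 pc1: +2 =28
r9=1001 pc2: +4 =32
r10=1010 pc2: +4 =36
r11=1011 pc3: +8 =44
r12=1100 pc2: +4 =48
r13=1101 pc3: +8 =56
r14=1110 pc3: +8 =64
r15=1111 pc4: +16 =80
r16=10000 pc1: +2 =82
r17=10001 pc2: +4 =86
r18=10010 pc2: +4 =90
r19=10011 pc3: +8 =98
r20=10100 pc2: +4 =102
r21=10101 pc3: +8 =110
r22=10110 pc3: +8 =118
r23=10111 pc4: +16 =134
r24=11000 pc2: +4 =138
r25=11001 pc3: +8 =146
r26=11010 pc3: +8 =154
r27=11011 pc4: +16 =170
r28=11100 pc3: +8 =178
r29=11101 pc4: +16 =194
r30=11110 pc4: +16 =210
r31=11111 pc5: +32 =242
r32=100000 pc1: +2 =244
r33=100001 pc2: +4 =248
r34=100010 pc2: +4 =252
r35=100011 pc3: +8 =260
r36=100100 pc2: +4 =264
r37=100101 pc3: +8 =272
r38=100110 pc3: +8 =280
r39=100111 pc4: +16 =296
r40=101000 pc2: +4 =300
r41=101001 pc3: +8 =308
r42=101010 pc3: +8 =316
r43=101011 pc4: +16 =332
r44=101100 pc3: +8 =340
r45=101101 pc4: +16 =356
r46=101110 pc4: +16 =372
r47=101111 pc5: +32 =404
r48=110000 pc2: +4 =408
r49=110001 pc3: +8 =416
r50=110010 pc3: +8 =424
r51=110011 pc4: +16 =440
r52=110100 pc3: +8 =448
r53=110101 pc4: +16 =464
r54=110110 pc4: +16 =480
r55=110111 pc5: +32 =512
r56=111000 pc3: +8 =520
r57=111001 pc4: +16 =536
r58=111010 pc4: +16 =552
r59=111011 pc5: +32 =584
r60=111100 pc4: +16 =600
r61=111101 pc5: +32 =632
r62=111110 pc5: +32 =664
r63=111111 pc6: +64 =728
r64=1000000 pc1: +2 =730
r65=1000001 pc2: +4 =734
r66=1000010 pc2: +4 =738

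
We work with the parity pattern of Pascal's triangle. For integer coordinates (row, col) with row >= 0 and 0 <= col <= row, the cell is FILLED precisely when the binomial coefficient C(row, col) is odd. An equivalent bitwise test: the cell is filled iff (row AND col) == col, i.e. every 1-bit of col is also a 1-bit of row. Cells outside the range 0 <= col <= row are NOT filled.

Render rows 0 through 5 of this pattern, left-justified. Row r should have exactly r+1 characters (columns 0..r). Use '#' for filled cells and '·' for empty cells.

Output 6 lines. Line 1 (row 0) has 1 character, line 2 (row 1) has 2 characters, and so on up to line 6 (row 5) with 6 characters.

r0=0: #
r1=1: ##
r2=10: #·#
r3=11: ####
r4=100: #···#
r5=101: ##··##

Answer: #
##
#·#
####
#···#
##··##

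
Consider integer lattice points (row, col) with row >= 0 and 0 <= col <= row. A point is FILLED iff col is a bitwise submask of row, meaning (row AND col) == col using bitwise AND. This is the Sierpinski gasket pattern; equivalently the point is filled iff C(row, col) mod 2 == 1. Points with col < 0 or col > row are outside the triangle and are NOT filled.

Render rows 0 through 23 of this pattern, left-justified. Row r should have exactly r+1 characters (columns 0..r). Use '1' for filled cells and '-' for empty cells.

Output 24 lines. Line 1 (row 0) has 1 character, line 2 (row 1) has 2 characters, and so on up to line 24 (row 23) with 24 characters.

Answer: 1
11
1-1
1111
1---1
11--11
1-1-1-1
11111111
1-------1
11------11
1-1-----1-1
1111----1111
1---1---1---1
11--11--11--11
1-1-1-1-1-1-1-1
1111111111111111
1---------------1
11--------------11
1-1-------------1-1
1111------------1111
1---1-----------1---1
11--11----------11--11
1-1-1-1---------1-1-1-1
11111111--------11111111

Derivation:
r0=0: 1
r1=1: 11
r2=10: 1-1
r3=11: 1111
r4=100: 1---1
r5=101: 11--11
r6=110: 1-1-1-1
r7=111: 11111111
r8=1000: 1-------1
r9=1001: 11------11
r10=1010: 1-1-----1-1
r11=1011: 1111----1111
r12=1100: 1---1---1---1
r13=1101: 11--11--11--11
r14=1110: 1-1-1-1-1-1-1-1
r15=1111: 1111111111111111
r16=10000: 1---------------1
r17=10001: 11--------------11
r18=10010: 1-1-------------1-1
r19=10011: 1111------------1111
r20=10100: 1---1-----------1---1
r21=10101: 11--11----------11--11
r22=10110: 1-1-1-1---------1-1-1-1
r23=10111: 11111111--------11111111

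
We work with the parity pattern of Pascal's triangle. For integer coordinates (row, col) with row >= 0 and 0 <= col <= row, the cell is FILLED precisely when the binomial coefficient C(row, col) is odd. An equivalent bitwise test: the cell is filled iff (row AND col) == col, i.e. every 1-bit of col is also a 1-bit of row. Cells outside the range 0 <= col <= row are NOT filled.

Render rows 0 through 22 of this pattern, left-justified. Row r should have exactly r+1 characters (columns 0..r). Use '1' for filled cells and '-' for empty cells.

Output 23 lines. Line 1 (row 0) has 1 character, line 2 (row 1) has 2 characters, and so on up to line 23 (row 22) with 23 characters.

Answer: 1
11
1-1
1111
1---1
11--11
1-1-1-1
11111111
1-------1
11------11
1-1-----1-1
1111----1111
1---1---1---1
11--11--11--11
1-1-1-1-1-1-1-1
1111111111111111
1---------------1
11--------------11
1-1-------------1-1
1111------------1111
1---1-----------1---1
11--11----------11--11
1-1-1-1---------1-1-1-1

Derivation:
r0=0: 1
r1=1: 11
r2=10: 1-1
r3=11: 1111
r4=100: 1---1
r5=101: 11--11
r6=110: 1-1-1-1
r7=111: 11111111
r8=1000: 1-------1
r9=1001: 11------11
r10=1010: 1-1-----1-1
r11=1011: 1111----1111
r12=1100: 1---1---1---1
r13=1101: 11--11--11--11
r14=1110: 1-1-1-1-1-1-1-1
r15=1111: 1111111111111111
r16=10000: 1---------------1
r17=10001: 11--------------11
r18=10010: 1-1-------------1-1
r19=10011: 1111------------1111
r20=10100: 1---1-----------1---1
r21=10101: 11--11----------11--11
r22=10110: 1-1-1-1---------1-1-1-1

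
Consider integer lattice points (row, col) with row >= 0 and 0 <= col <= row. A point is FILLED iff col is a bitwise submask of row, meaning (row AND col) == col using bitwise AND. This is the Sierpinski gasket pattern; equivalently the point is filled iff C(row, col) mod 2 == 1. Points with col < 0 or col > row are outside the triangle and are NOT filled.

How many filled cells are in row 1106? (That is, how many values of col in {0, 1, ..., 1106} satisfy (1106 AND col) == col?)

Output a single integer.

1106 in binary = 10001010010
popcount(1106) = number of 1-bits in 10001010010 = 4
A col c satisfies (1106 AND c) == c iff every set bit of c is also set in 1106; each of the 4 set bits of 1106 can independently be on or off in c.
count = 2^4 = 16

Answer: 16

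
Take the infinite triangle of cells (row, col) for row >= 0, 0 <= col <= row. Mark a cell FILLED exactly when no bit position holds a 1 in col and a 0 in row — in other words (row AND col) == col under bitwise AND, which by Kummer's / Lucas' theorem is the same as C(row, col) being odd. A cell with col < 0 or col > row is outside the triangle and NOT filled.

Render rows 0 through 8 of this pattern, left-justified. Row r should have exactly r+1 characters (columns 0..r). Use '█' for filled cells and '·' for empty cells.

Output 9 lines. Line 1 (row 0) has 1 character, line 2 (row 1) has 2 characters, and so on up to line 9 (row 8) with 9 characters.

r0=0: █
r1=1: ██
r2=10: █·█
r3=11: ████
r4=100: █···█
r5=101: ██··██
r6=110: █·█·█·█
r7=111: ████████
r8=1000: █·······█

Answer: █
██
█·█
████
█···█
██··██
█·█·█·█
████████
█·······█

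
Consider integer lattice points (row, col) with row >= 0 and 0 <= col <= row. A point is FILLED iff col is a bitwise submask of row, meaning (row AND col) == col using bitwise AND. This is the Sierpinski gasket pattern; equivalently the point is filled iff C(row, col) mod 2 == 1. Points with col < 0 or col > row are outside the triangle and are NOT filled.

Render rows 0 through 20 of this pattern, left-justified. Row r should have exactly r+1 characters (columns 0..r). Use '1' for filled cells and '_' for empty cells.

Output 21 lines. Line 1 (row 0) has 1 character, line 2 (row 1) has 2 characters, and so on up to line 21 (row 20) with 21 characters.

Answer: 1
11
1_1
1111
1___1
11__11
1_1_1_1
11111111
1_______1
11______11
1_1_____1_1
1111____1111
1___1___1___1
11__11__11__11
1_1_1_1_1_1_1_1
1111111111111111
1_______________1
11______________11
1_1_____________1_1
1111____________1111
1___1___________1___1

Derivation:
r0=0: 1
r1=1: 11
r2=10: 1_1
r3=11: 1111
r4=100: 1___1
r5=101: 11__11
r6=110: 1_1_1_1
r7=111: 11111111
r8=1000: 1_______1
r9=1001: 11______11
r10=1010: 1_1_____1_1
r11=1011: 1111____1111
r12=1100: 1___1___1___1
r13=1101: 11__11__11__11
r14=1110: 1_1_1_1_1_1_1_1
r15=1111: 1111111111111111
r16=10000: 1_______________1
r17=10001: 11______________11
r18=10010: 1_1_____________1_1
r19=10011: 1111____________1111
r20=10100: 1___1___________1___1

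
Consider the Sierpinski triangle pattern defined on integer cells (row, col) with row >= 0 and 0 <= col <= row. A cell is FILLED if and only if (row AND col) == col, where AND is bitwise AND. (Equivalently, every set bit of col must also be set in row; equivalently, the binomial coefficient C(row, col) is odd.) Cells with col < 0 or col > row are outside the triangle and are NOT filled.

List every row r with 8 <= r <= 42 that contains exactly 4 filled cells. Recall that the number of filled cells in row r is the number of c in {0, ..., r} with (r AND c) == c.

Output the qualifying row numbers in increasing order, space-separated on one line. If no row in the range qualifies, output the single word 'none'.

Answer: 9 10 12 17 18 20 24 33 34 36 40

Derivation:
Row r has 2^popcount(r) filled cells, so we need popcount(r) = log2(4) = 2.
Scan r = 8..42 and keep those with exactly 2 one-bits:
r=8=1000 popcount=1 -> skip
r=9=1001 popcount=2 -> KEEP
r=10=1010 popcount=2 -> KEEP
r=11=1011 popcount=3 -> skip
r=12=1100 popcount=2 -> KEEP
r=13=1101 popcount=3 -> skip
r=14=1110 popcount=3 -> skip
r=15=1111 popcount=4 -> skip
r=16=10000 popcount=1 -> skip
r=17=10001 popcount=2 -> KEEP
r=18=10010 popcount=2 -> KEEP
r=19=10011 popcount=3 -> skip
r=20=10100 popcount=2 -> KEEP
r=21=10101 popcount=3 -> skip
r=22=10110 popcount=3 -> skip
r=23=10111 popcount=4 -> skip
r=24=11000 popcount=2 -> KEEP
r=25=11001 popcount=3 -> skip
r=26=11010 popcount=3 -> skip
r=27=11011 popcount=4 -> skip
r=28=11100 popcount=3 -> skip
r=29=11101 popcount=4 -> skip
r=30=11110 popcount=4 -> skip
r=31=11111 popcount=5 -> skip
r=32=100000 popcount=1 -> skip
r=33=100001 popcount=2 -> KEEP
r=34=100010 popcount=2 -> KEEP
r=35=100011 popcount=3 -> skip
r=36=100100 popcount=2 -> KEEP
r=37=100101 popcount=3 -> skip
r=38=100110 popcount=3 -> skip
r=39=100111 popcount=4 -> skip
r=40=101000 popcount=2 -> KEEP
r=41=101001 popcount=3 -> skip
r=42=101010 popcount=3 -> skip
Kept rows: 9 10 12 17 18 20 24 33 34 36 40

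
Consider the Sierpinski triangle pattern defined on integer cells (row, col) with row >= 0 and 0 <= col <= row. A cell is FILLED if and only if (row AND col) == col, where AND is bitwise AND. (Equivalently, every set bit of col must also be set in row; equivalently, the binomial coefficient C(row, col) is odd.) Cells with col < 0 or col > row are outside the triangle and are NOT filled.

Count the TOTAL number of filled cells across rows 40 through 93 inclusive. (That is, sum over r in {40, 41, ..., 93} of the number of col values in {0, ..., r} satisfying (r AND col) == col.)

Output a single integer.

r40=101000 pc2: +4 =4
r41=101001 pc3: +8 =12
r42=101010 pc3: +8 =20
r43=101011 pc4: +16 =36
r44=101100 pc3: +8 =44
r45=101101 pc4: +16 =60
r46=101110 pc4: +16 =76
r47=101111 pc5: +32 =108
r48=110000 pc2: +4 =112
r49=110001 pc3: +8 =120
r50=110010 pc3: +8 =128
r51=110011 pc4: +16 =144
r52=110100 pc3: +8 =152
r53=110101 pc4: +16 =168
r54=110110 pc4: +16 =184
r55=110111 pc5: +32 =216
r56=111000 pc3: +8 =224
r57=111001 pc4: +16 =240
r58=111010 pc4: +16 =256
r59=111011 pc5: +32 =288
r60=111100 pc4: +16 =304
r61=111101 pc5: +32 =336
r62=111110 pc5: +32 =368
r63=111111 pc6: +64 =432
r64=1000000 pc1: +2 =434
r65=1000001 pc2: +4 =438
r66=1000010 pc2: +4 =442
r67=1000011 pc3: +8 =450
r68=1000100 pc2: +4 =454
r69=1000101 pc3: +8 =462
r70=1000110 pc3: +8 =470
r71=1000111 pc4: +16 =486
r72=1001000 pc2: +4 =490
r73=1001001 pc3: +8 =498
r74=1001010 pc3: +8 =506
r75=1001011 pc4: +16 =522
r76=1001100 pc3: +8 =530
r77=1001101 pc4: +16 =546
r78=1001110 pc4: +16 =562
r79=1001111 pc5: +32 =594
r80=1010000 pc2: +4 =598
r81=1010001 pc3: +8 =606
r82=1010010 pc3: +8 =614
r83=1010011 pc4: +16 =630
r84=1010100 pc3: +8 =638
r85=1010101 pc4: +16 =654
r86=1010110 pc4: +16 =670
r87=1010111 pc5: +32 =702
r88=1011000 pc3: +8 =710
r89=1011001 pc4: +16 =726
r90=1011010 pc4: +16 =742
r91=1011011 pc5: +32 =774
r92=1011100 pc4: +16 =790
r93=1011101 pc5: +32 =822

Answer: 822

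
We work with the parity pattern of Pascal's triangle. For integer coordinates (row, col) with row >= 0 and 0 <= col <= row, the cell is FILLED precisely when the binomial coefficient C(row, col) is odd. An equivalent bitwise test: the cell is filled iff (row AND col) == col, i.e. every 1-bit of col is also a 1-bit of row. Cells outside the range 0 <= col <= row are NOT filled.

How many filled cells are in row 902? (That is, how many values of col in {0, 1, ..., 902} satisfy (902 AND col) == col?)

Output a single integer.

Answer: 32

Derivation:
902 in binary = 1110000110
popcount(902) = number of 1-bits in 1110000110 = 5
A col c satisfies (902 AND c) == c iff every set bit of c is also set in 902; each of the 5 set bits of 902 can independently be on or off in c.
count = 2^5 = 32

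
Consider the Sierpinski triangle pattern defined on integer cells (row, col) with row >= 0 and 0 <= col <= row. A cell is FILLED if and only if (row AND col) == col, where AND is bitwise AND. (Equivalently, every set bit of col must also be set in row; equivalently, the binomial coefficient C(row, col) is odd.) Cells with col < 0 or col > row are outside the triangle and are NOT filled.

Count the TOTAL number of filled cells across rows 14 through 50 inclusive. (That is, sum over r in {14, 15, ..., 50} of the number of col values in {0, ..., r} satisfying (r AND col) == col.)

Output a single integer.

r14=1110 pc3: +8 =8
r15=1111 pc4: +16 =24
r16=10000 pc1: +2 =26
r17=10001 pc2: +4 =30
r18=10010 pc2: +4 =34
r19=10011 pc3: +8 =42
r20=10100 pc2: +4 =46
r21=10101 pc3: +8 =54
r22=10110 pc3: +8 =62
r23=10111 pc4: +16 =78
r24=11000 pc2: +4 =82
r25=11001 pc3: +8 =90
r26=11010 pc3: +8 =98
r27=11011 pc4: +16 =114
r28=11100 pc3: +8 =122
r29=11101 pc4: +16 =138
r30=11110 pc4: +16 =154
r31=11111 pc5: +32 =186
r32=100000 pc1: +2 =188
r33=100001 pc2: +4 =192
r34=100010 pc2: +4 =196
r35=100011 pc3: +8 =204
r36=100100 pc2: +4 =208
r37=100101 pc3: +8 =216
r38=100110 pc3: +8 =224
r39=100111 pc4: +16 =240
r40=101000 pc2: +4 =244
r41=101001 pc3: +8 =252
r42=101010 pc3: +8 =260
r43=101011 pc4: +16 =276
r44=101100 pc3: +8 =284
r45=101101 pc4: +16 =300
r46=101110 pc4: +16 =316
r47=101111 pc5: +32 =348
r48=110000 pc2: +4 =352
r49=110001 pc3: +8 =360
r50=110010 pc3: +8 =368

Answer: 368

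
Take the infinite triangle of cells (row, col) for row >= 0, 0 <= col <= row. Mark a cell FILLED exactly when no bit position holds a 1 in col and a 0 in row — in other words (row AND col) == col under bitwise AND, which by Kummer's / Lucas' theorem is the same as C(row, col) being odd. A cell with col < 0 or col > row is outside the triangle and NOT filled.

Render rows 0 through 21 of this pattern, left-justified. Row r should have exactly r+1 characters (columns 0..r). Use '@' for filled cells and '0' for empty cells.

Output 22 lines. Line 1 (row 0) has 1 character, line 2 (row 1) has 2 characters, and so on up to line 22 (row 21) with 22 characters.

r0=0: @
r1=1: @@
r2=10: @0@
r3=11: @@@@
r4=100: @000@
r5=101: @@00@@
r6=110: @0@0@0@
r7=111: @@@@@@@@
r8=1000: @0000000@
r9=1001: @@000000@@
r10=1010: @0@00000@0@
r11=1011: @@@@0000@@@@
r12=1100: @000@000@000@
r13=1101: @@00@@00@@00@@
r14=1110: @0@0@0@0@0@0@0@
r15=1111: @@@@@@@@@@@@@@@@
r16=10000: @000000000000000@
r17=10001: @@00000000000000@@
r18=10010: @0@0000000000000@0@
r19=10011: @@@@000000000000@@@@
r20=10100: @000@00000000000@000@
r21=10101: @@00@@0000000000@@00@@

Answer: @
@@
@0@
@@@@
@000@
@@00@@
@0@0@0@
@@@@@@@@
@0000000@
@@000000@@
@0@00000@0@
@@@@0000@@@@
@000@000@000@
@@00@@00@@00@@
@0@0@0@0@0@0@0@
@@@@@@@@@@@@@@@@
@000000000000000@
@@00000000000000@@
@0@0000000000000@0@
@@@@000000000000@@@@
@000@00000000000@000@
@@00@@0000000000@@00@@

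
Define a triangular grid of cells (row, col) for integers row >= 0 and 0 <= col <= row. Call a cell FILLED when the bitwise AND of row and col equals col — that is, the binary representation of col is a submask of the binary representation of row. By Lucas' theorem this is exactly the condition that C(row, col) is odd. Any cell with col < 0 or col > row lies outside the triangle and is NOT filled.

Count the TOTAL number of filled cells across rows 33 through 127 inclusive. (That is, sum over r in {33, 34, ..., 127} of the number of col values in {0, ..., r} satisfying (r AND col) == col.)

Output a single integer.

r33=100001 pc2: +4 =4
r34=100010 pc2: +4 =8
r35=100011 pc3: +8 =16
r36=100100 pc2: +4 =20
r37=100101 pc3: +8 =28
r38=100110 pc3: +8 =36
r39=100111 pc4: +16 =52
r40=101000 pc2: +4 =56
r41=101001 pc3: +8 =64
r42=101010 pc3: +8 =72
r43=101011 pc4: +16 =88
r44=101100 pc3: +8 =96
r45=101101 pc4: +16 =112
r46=101110 pc4: +16 =128
r47=101111 pc5: +32 =160
r48=110000 pc2: +4 =164
r49=110001 pc3: +8 =172
r50=110010 pc3: +8 =180
r51=110011 pc4: +16 =196
r52=110100 pc3: +8 =204
r53=110101 pc4: +16 =220
r54=110110 pc4: +16 =236
r55=110111 pc5: +32 =268
r56=111000 pc3: +8 =276
r57=111001 pc4: +16 =292
r58=111010 pc4: +16 =308
r59=111011 pc5: +32 =340
r60=111100 pc4: +16 =356
r61=111101 pc5: +32 =388
r62=111110 pc5: +32 =420
r63=111111 pc6: +64 =484
r64=1000000 pc1: +2 =486
r65=1000001 pc2: +4 =490
r66=1000010 pc2: +4 =494
r67=1000011 pc3: +8 =502
r68=1000100 pc2: +4 =506
r69=1000101 pc3: +8 =514
r70=1000110 pc3: +8 =522
r71=1000111 pc4: +16 =538
r72=1001000 pc2: +4 =542
r73=1001001 pc3: +8 =550
r74=1001010 pc3: +8 =558
r75=1001011 pc4: +16 =574
r76=1001100 pc3: +8 =582
r77=1001101 pc4: +16 =598
r78=1001110 pc4: +16 =614
r79=1001111 pc5: +32 =646
r80=1010000 pc2: +4 =650
r81=1010001 pc3: +8 =658
r82=1010010 pc3: +8 =666
r83=1010011 pc4: +16 =682
r84=1010100 pc3: +8 =690
r85=1010101 pc4: +16 =706
r86=1010110 pc4: +16 =722
r87=1010111 pc5: +32 =754
r88=1011000 pc3: +8 =762
r89=1011001 pc4: +16 =778
r90=1011010 pc4: +16 =794
r91=1011011 pc5: +32 =826
r92=1011100 pc4: +16 =842
r93=1011101 pc5: +32 =874
r94=1011110 pc5: +32 =906
r95=1011111 pc6: +64 =970
r96=1100000 pc2: +4 =974
r97=1100001 pc3: +8 =982
r98=1100010 pc3: +8 =990
r99=1100011 pc4: +16 =1006
r100=1100100 pc3: +8 =1014
r101=1100101 pc4: +16 =1030
r102=1100110 pc4: +16 =1046
r103=1100111 pc5: +32 =1078
r104=1101000 pc3: +8 =1086
r105=1101001 pc4: +16 =1102
r106=1101010 pc4: +16 =1118
r107=1101011 pc5: +32 =1150
r108=1101100 pc4: +16 =1166
r109=1101101 pc5: +32 =1198
r110=1101110 pc5: +32 =1230
r111=1101111 pc6: +64 =1294
r112=1110000 pc3: +8 =1302
r113=1110001 pc4: +16 =1318
r114=1110010 pc4: +16 =1334
r115=1110011 pc5: +32 =1366
r116=1110100 pc4: +16 =1382
r117=1110101 pc5: +32 =1414
r118=1110110 pc5: +32 =1446
r119=1110111 pc6: +64 =1510
r120=1111000 pc4: +16 =1526
r121=1111001 pc5: +32 =1558
r122=1111010 pc5: +32 =1590
r123=1111011 pc6: +64 =1654
r124=1111100 pc5: +32 =1686
r125=1111101 pc6: +64 =1750
r126=1111110 pc6: +64 =1814
r127=1111111 pc7: +128 =1942

Answer: 1942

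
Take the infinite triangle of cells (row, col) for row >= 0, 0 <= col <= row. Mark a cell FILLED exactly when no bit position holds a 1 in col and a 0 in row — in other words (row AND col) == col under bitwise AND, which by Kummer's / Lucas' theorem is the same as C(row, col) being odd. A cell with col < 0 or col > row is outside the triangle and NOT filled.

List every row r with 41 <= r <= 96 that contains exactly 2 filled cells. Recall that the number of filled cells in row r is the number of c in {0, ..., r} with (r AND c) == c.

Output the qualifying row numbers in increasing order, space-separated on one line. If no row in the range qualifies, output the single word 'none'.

Row r has 2^popcount(r) filled cells, so we need popcount(r) = log2(2) = 1.
Scan r = 41..96 and keep those with exactly 1 one-bits:
r=41=101001 popcount=3 -> skip
r=42=101010 popcount=3 -> skip
r=43=101011 popcount=4 -> skip
r=44=101100 popcount=3 -> skip
r=45=101101 popcount=4 -> skip
r=46=101110 popcount=4 -> skip
r=47=101111 popcount=5 -> skip
r=48=110000 popcount=2 -> skip
r=49=110001 popcount=3 -> skip
r=50=110010 popcount=3 -> skip
r=51=110011 popcount=4 -> skip
r=52=110100 popcount=3 -> skip
r=53=110101 popcount=4 -> skip
r=54=110110 popcount=4 -> skip
r=55=110111 popcount=5 -> skip
r=56=111000 popcount=3 -> skip
r=57=111001 popcount=4 -> skip
r=58=111010 popcount=4 -> skip
r=59=111011 popcount=5 -> skip
r=60=111100 popcount=4 -> skip
r=61=111101 popcount=5 -> skip
r=62=111110 popcount=5 -> skip
r=63=111111 popcount=6 -> skip
r=64=1000000 popcount=1 -> KEEP
r=65=1000001 popcount=2 -> skip
r=66=1000010 popcount=2 -> skip
r=67=1000011 popcount=3 -> skip
r=68=1000100 popcount=2 -> skip
r=69=1000101 popcount=3 -> skip
r=70=1000110 popcount=3 -> skip
r=71=1000111 popcount=4 -> skip
r=72=1001000 popcount=2 -> skip
r=73=1001001 popcount=3 -> skip
r=74=1001010 popcount=3 -> skip
r=75=1001011 popcount=4 -> skip
r=76=1001100 popcount=3 -> skip
r=77=1001101 popcount=4 -> skip
r=78=1001110 popcount=4 -> skip
r=79=1001111 popcount=5 -> skip
r=80=1010000 popcount=2 -> skip
r=81=1010001 popcount=3 -> skip
r=82=1010010 popcount=3 -> skip
r=83=1010011 popcount=4 -> skip
r=84=1010100 popcount=3 -> skip
r=85=1010101 popcount=4 -> skip
r=86=1010110 popcount=4 -> skip
r=87=1010111 popcount=5 -> skip
r=88=1011000 popcount=3 -> skip
r=89=1011001 popcount=4 -> skip
r=90=1011010 popcount=4 -> skip
r=91=1011011 popcount=5 -> skip
r=92=1011100 popcount=4 -> skip
r=93=1011101 popcount=5 -> skip
r=94=1011110 popcount=5 -> skip
r=95=1011111 popcount=6 -> skip
r=96=1100000 popcount=2 -> skip
Kept rows: 64

Answer: 64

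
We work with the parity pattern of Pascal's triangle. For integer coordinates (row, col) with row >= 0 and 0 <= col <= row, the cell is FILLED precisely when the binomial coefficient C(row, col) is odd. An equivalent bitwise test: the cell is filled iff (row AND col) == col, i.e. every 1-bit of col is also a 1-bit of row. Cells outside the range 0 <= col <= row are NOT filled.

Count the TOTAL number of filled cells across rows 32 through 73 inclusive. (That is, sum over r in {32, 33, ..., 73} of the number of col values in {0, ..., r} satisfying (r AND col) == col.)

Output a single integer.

Answer: 552

Derivation:
r32=100000 pc1: +2 =2
r33=100001 pc2: +4 =6
r34=100010 pc2: +4 =10
r35=100011 pc3: +8 =18
r36=100100 pc2: +4 =22
r37=100101 pc3: +8 =30
r38=100110 pc3: +8 =38
r39=100111 pc4: +16 =54
r40=101000 pc2: +4 =58
r41=101001 pc3: +8 =66
r42=101010 pc3: +8 =74
r43=101011 pc4: +16 =90
r44=101100 pc3: +8 =98
r45=101101 pc4: +16 =114
r46=101110 pc4: +16 =130
r47=101111 pc5: +32 =162
r48=110000 pc2: +4 =166
r49=110001 pc3: +8 =174
r50=110010 pc3: +8 =182
r51=110011 pc4: +16 =198
r52=110100 pc3: +8 =206
r53=110101 pc4: +16 =222
r54=110110 pc4: +16 =238
r55=110111 pc5: +32 =270
r56=111000 pc3: +8 =278
r57=111001 pc4: +16 =294
r58=111010 pc4: +16 =310
r59=111011 pc5: +32 =342
r60=111100 pc4: +16 =358
r61=111101 pc5: +32 =390
r62=111110 pc5: +32 =422
r63=111111 pc6: +64 =486
r64=1000000 pc1: +2 =488
r65=1000001 pc2: +4 =492
r66=1000010 pc2: +4 =496
r67=1000011 pc3: +8 =504
r68=1000100 pc2: +4 =508
r69=1000101 pc3: +8 =516
r70=1000110 pc3: +8 =524
r71=1000111 pc4: +16 =540
r72=1001000 pc2: +4 =544
r73=1001001 pc3: +8 =552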